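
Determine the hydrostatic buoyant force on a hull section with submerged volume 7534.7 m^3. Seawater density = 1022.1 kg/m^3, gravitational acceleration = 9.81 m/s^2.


Formula: Fb = rho * g * V
Substituting: Fb = 1022.1 * 9.81 * 7534.7
Intermediate: 1022.1 * 9.81 = 10026.801
Result: Fb = 10026.801 * 7534.7 ≈ 75549000 N (5 s.f.)

75549000 N


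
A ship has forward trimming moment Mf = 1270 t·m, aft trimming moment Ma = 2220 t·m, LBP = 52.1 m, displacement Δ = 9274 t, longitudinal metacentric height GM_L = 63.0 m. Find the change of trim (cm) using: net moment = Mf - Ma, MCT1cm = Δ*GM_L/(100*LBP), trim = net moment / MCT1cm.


Formula: net trimming moment = Mf - Ma; MCT1cm = Δ*GM_L/(100*LBP); trim = net moment / MCT1cm
Step 1 — net trimming moment = 1270 - 2220 = -950 t·m
Step 2 — MCT1cm = 9274 * 63.0 / (100 * 52.1) = 112.1424 t·m/cm
Step 3 — trim = -950 / 112.1424 ≈ -8.4714 cm (5 s.f.)

-8.4714 cm


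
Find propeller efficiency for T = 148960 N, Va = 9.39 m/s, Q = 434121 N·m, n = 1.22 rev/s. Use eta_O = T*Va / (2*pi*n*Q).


Formula: eta = T * Va / (2 * pi * n * Q)
Step 1 — numerator = T * Va = 148960 * 9.39 = 1398734.4
Step 2 — 2 * pi * n = 2 * pi * 1.22 = 7.665486
Step 3 — denominator = 7.665486 * 434121 = 3327748.45
Step 4 — eta = 1398734.4 / 3327748.45 ≈ 0.42032 (5 s.f.)

0.42032


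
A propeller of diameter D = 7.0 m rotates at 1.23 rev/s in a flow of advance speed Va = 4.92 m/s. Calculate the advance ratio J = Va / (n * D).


Formula: J = Va / (n * D)
Step 1 — n * D = 1.23 * 7.0 = 8.61
Step 2 — J = 4.92 / 8.61 ≈ 0.57143 (5 s.f.)

0.57143


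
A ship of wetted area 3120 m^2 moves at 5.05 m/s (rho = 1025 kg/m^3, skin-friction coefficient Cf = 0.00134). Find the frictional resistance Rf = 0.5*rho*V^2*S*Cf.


Formula: Rf = 0.5 * rho * V^2 * S * Cf
Step 1 — V^2 = 5.05^2 = 25.5025
Step 2 — 0.5 * rho * V^2 = 0.5 * 1025 * 25.5025 = 13070.03125
Step 3 — Rf = 13070.03125 * 3120 * 0.00134 ≈ 54643 N (5 s.f.)

54643 N


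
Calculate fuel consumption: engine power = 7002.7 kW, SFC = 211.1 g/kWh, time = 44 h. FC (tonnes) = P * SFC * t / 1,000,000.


Formula: FC (tonnes) = P * SFC * t / 1,000,000
Step 1 — P * SFC * t = 7002.7 * 211.1 * 44 = 65043878.68 g
Step 2 — FC (tonnes) = 65043878.68 / 1,000,000 ≈ 65.044 tonnes (5 s.f.)

65.044 tonnes


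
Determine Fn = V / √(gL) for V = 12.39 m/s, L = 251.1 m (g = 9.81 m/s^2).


Formula: Fn = V / sqrt(g * L)
Step 1 — g * L = 9.81 * 251.1 = 2463.291
Step 2 — sqrt(g * L) = sqrt(2463.291) = 49.631552
Step 3 — Fn = 12.39 / 49.631552 ≈ 0.24964 (5 s.f.)

0.24964


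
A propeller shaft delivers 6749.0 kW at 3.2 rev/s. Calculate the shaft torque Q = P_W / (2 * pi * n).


Formula: Q = P_W / (2 * pi * n)
Step 1 — P_W = 6749.0 kW * 1000 = 6749000.0 W
Step 2 — 2 * pi * n = 2 * pi * 3.2 = 20.106193
Step 3 — Q = 6749000.0 / 20.106193 ≈ 335670 N·m (5 s.f.)

335670 N·m


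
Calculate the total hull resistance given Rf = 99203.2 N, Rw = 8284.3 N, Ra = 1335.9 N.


Formula: Rt = Rf + Rw + Ra
Substituting: Rt = 99203.2 + 8284.3 + 1335.9
Result: Rt = 108823.4 N

108823.4 N


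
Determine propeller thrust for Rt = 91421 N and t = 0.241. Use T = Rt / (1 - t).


Formula: T = Rt / (1 - t)
Step 1 — (1 - t) = 1 - 0.241 = 0.759
Step 2 — T = 91421 / 0.759 ≈ 120450 N (5 s.f.)

120450 N


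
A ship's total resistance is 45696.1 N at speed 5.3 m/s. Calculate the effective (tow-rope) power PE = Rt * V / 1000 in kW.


Formula: PE = Rt * V / 1000 (kW)
Step 1 — PE (W) = 45696.1 * 5.3 = 242189.33 W
Step 2 — PE (kW) = 242189.33 / 1000 ≈ 242.19 kW (5 s.f.)

242.19 kW


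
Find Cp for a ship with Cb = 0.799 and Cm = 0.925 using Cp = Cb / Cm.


Formula: Cp = Cb / Cm
Substituting: Cp = 0.799 / 0.925
Result: Cp ≈ 0.86378 (5 s.f.)

0.86378


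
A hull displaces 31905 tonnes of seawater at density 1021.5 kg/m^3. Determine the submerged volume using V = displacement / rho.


Formula: V = mass / rho
Step 1 — convert tonnes to kg: 31905 t * 1000 = 31905000 kg
Step 2 — V = 31905000 / 1021.5 ≈ 31233 m^3 (5 s.f.)

31233 m^3


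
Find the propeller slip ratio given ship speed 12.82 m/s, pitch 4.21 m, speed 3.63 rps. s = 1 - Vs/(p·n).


Formula: s = 1 - Vs / (p * n)
Step 1 — p * n = 4.21 * 3.63 = 15.2823
Step 2 — Vs / (p*n) = 12.82 / 15.2823 = 0.838879 (6 d.p.)
Step 3 — s = 1 - 0.838879 = 0.161121

0.161121


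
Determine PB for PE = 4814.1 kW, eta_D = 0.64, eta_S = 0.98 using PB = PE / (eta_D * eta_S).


Formula: PB = PE / (eta_D * eta_S)
Step 1 — combined efficiency = eta_D * eta_S = 0.64 * 0.98 = 0.6272
Step 2 — PB = 4814.1 / 0.6272 ≈ 7675.5 kW (5 s.f.)

7675.5 kW


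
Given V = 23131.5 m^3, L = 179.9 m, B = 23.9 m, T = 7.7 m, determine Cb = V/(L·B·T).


Formula: Cb = V / (L * B * T)
Step 1 — L * B * T = 179.9 * 23.9 * 7.7 = 33106.997 m^3
Step 2 — Cb = 23131.5 / 33106.997 ≈ 0.69869 (5 s.f.)

0.69869


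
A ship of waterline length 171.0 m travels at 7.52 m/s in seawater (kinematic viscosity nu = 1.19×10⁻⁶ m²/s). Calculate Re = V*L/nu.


Formula: Re = V * L / nu
Step 1 — V * L = 7.52 * 171.0 = 1285.92 m^2/s
Step 2 — Re = 1285.92 / 1.19e-6 = 1.08e+09

1.08e+09


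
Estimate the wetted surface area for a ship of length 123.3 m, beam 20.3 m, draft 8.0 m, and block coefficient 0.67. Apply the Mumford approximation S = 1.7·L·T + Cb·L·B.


Formula: S = 1.7*L*T + V/T with V = Cb*L*B*T, i.e. S = L * (1.7*T + Cb*B)
Step 1 — 1.7*T = 1.7 * 8.0 = 13.6 m
Step 2 — Cb*B = 0.67 * 20.3 = 13.601 m
Step 3 — 1.7*T + Cb*B = 13.6 + 13.601 = 27.201 m
Step 4 — S = 123.3 * 27.201 ≈ 3353.9 m^2 (5 s.f.)

3353.9 m^2


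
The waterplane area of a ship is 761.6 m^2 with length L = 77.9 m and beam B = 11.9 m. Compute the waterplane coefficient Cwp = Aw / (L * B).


Formula: Cwp = Aw / (L * B)
Step 1 — L * B = 77.9 * 11.9 = 927.01 m^2
Step 2 — Cwp = 761.6 / 927.01 ≈ 0.82157 (5 s.f.)

0.82157


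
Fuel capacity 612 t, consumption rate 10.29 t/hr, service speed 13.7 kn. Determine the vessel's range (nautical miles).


Formula: endurance = fuel / rate; range = endurance * speed
Step 1 — endurance = 612 / 10.29 = 59.4752 hours
Step 2 — range = 59.4752 * 13.7 ≈ 814.81 nautical miles (5 s.f.)

814.81 NM


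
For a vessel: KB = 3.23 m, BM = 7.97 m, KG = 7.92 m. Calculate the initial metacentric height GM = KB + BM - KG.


Formula: GM = KB + BM - KG
Step 1 — KM = KB + BM = 3.23 + 7.97 = 11.2 m
Step 2 — GM = KM - KG = 11.2 - 7.92 = 3.28 m

3.28 m


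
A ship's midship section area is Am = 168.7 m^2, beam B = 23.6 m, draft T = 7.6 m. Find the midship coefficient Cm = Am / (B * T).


Formula: Cm = Am / (B * T)
Step 1 — B * T = 23.6 * 7.6 = 179.36 m^2
Step 2 — Cm = 168.7 / 179.36 ≈ 0.94057 (5 s.f.)

0.94057


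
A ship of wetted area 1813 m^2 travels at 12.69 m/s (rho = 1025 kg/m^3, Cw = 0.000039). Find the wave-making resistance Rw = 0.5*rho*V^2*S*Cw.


Formula: Rw = 0.5 * rho * V^2 * S * Cw
Step 1 — V^2 = 12.69^2 = 161.0361
Step 2 — 0.5 * rho * V^2 = 0.5 * 1025 * 161.0361 = 82531.00125
Step 3 — Rw = 82531.00125 * 1813 * 0.000039 ≈ 5835.5 N (5 s.f.)

5835.5 N


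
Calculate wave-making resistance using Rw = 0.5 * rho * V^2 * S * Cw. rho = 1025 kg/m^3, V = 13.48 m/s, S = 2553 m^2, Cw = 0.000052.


Formula: Rw = 0.5 * rho * V^2 * S * Cw
Step 1 — V^2 = 13.48^2 = 181.7104
Step 2 — 0.5 * rho * V^2 = 0.5 * 1025 * 181.7104 = 93126.58
Step 3 — Rw = 93126.58 * 2553 * 0.000052 ≈ 12363 N (5 s.f.)

12363 N


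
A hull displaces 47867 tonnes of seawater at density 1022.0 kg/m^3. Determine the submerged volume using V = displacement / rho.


Formula: V = mass / rho
Step 1 — convert tonnes to kg: 47867 t * 1000 = 47867000 kg
Step 2 — V = 47867000 / 1022.0 ≈ 46837 m^3 (5 s.f.)

46837 m^3


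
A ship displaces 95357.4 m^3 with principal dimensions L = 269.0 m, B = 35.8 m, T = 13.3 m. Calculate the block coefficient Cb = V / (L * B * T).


Formula: Cb = V / (L * B * T)
Step 1 — L * B * T = 269.0 * 35.8 * 13.3 = 128081.66 m^3
Step 2 — Cb = 95357.4 / 128081.66 ≈ 0.74450 (5 s.f.)

0.74450


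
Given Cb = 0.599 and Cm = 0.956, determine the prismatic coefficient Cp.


Formula: Cp = Cb / Cm
Substituting: Cp = 0.599 / 0.956
Result: Cp ≈ 0.62657 (5 s.f.)

0.62657


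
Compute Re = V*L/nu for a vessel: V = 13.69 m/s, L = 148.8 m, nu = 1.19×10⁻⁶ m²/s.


Formula: Re = V * L / nu
Step 1 — V * L = 13.69 * 148.8 = 2037.072 m^2/s
Step 2 — Re = 2037.072 / 1.19e-6 = 1.71e+09

1.71e+09


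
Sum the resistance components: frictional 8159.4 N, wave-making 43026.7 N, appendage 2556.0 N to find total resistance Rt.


Formula: Rt = Rf + Rw + Ra
Substituting: Rt = 8159.4 + 43026.7 + 2556.0
Result: Rt = 53742.1 N

53742.1 N


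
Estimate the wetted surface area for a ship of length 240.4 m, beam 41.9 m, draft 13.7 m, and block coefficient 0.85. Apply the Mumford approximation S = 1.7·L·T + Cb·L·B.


Formula: S = 1.7*L*T + V/T with V = Cb*L*B*T, i.e. S = L * (1.7*T + Cb*B)
Step 1 — 1.7*T = 1.7 * 13.7 = 23.29 m
Step 2 — Cb*B = 0.85 * 41.9 = 35.615 m
Step 3 — 1.7*T + Cb*B = 23.29 + 35.615 = 58.905 m
Step 4 — S = 240.4 * 58.905 ≈ 14161 m^2 (5 s.f.)

14161 m^2


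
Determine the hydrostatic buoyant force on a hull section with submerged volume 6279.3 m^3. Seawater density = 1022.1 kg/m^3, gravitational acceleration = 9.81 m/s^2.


Formula: Fb = rho * g * V
Substituting: Fb = 1022.1 * 9.81 * 6279.3
Intermediate: 1022.1 * 9.81 = 10026.801
Result: Fb = 10026.801 * 6279.3 ≈ 62961000 N (5 s.f.)

62961000 N


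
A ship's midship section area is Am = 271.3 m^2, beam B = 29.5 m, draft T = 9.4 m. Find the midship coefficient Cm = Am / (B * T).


Formula: Cm = Am / (B * T)
Step 1 — B * T = 29.5 * 9.4 = 277.3 m^2
Step 2 — Cm = 271.3 / 277.3 ≈ 0.97836 (5 s.f.)

0.97836


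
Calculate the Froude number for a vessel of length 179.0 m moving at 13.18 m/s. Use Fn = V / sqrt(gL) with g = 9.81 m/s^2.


Formula: Fn = V / sqrt(g * L)
Step 1 — g * L = 9.81 * 179.0 = 1755.99
Step 2 — sqrt(g * L) = sqrt(1755.99) = 41.904534
Step 3 — Fn = 13.18 / 41.904534 ≈ 0.31452 (5 s.f.)

0.31452


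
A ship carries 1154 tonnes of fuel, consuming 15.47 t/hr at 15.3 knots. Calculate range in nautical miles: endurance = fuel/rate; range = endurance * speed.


Formula: endurance = fuel / rate; range = endurance * speed
Step 1 — endurance = 1154 / 15.47 = 74.596 hours
Step 2 — range = 74.596 * 15.3 ≈ 1141.3 nautical miles (5 s.f.)

1141.3 NM


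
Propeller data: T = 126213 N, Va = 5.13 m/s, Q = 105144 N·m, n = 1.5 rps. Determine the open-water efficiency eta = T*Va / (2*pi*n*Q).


Formula: eta = T * Va / (2 * pi * n * Q)
Step 1 — numerator = T * Va = 126213 * 5.13 = 647472.69
Step 2 — 2 * pi * n = 2 * pi * 1.5 = 9.424778
Step 3 — denominator = 9.424778 * 105144 = 990958.86
Step 4 — eta = 647472.69 / 990958.86 ≈ 0.65338 (5 s.f.)

0.65338


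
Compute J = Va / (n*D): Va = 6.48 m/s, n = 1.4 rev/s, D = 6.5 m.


Formula: J = Va / (n * D)
Step 1 — n * D = 1.4 * 6.5 = 9.1
Step 2 — J = 6.48 / 9.1 ≈ 0.71209 (5 s.f.)

0.71209


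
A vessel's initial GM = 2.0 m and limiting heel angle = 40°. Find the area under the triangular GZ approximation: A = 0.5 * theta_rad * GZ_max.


Formula: GZ_max = GM * sin(theta); Area = 0.5 * theta_rad * GZ_max
Step 1 — GZ_max = 2.0 * sin(40°) = 2.0 * 0.642788 = 1.285576 m
Step 2 — theta_rad = 40 * pi/180 = 0.698132 rad
Step 3 — Area = 0.5 * 0.698132 * 1.285576 ≈ 0.44875 m·rad (5 s.f.)

0.44875 m·rad


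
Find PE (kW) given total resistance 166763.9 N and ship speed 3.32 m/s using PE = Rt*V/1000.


Formula: PE = Rt * V / 1000 (kW)
Step 1 — PE (W) = 166763.9 * 3.32 = 553656.148 W
Step 2 — PE (kW) = 553656.148 / 1000 ≈ 553.66 kW (5 s.f.)

553.66 kW


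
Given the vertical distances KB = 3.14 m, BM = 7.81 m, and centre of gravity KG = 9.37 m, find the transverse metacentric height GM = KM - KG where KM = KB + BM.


Formula: GM = KB + BM - KG
Step 1 — KM = KB + BM = 3.14 + 7.81 = 10.95 m
Step 2 — GM = KM - KG = 10.95 - 9.37 = 1.58 m

1.58 m


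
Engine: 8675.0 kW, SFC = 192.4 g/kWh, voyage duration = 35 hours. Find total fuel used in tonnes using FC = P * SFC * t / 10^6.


Formula: FC (tonnes) = P * SFC * t / 1,000,000
Step 1 — P * SFC * t = 8675.0 * 192.4 * 35 = 58417450.0 g
Step 2 — FC (tonnes) = 58417450.0 / 1,000,000 ≈ 58.417 tonnes (5 s.f.)

58.417 tonnes


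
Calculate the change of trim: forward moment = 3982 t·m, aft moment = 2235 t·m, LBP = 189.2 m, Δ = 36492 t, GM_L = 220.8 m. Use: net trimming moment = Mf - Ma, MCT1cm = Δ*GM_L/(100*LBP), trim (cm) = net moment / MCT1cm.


Formula: net trimming moment = Mf - Ma; MCT1cm = Δ*GM_L/(100*LBP); trim = net moment / MCT1cm
Step 1 — net trimming moment = 3982 - 2235 = 1747 t·m
Step 2 — MCT1cm = 36492 * 220.8 / (100 * 189.2) = 425.8686 t·m/cm
Step 3 — trim = 1747 / 425.8686 ≈ 4.1022 cm (5 s.f.)

4.1022 cm


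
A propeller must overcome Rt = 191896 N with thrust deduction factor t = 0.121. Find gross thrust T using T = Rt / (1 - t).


Formula: T = Rt / (1 - t)
Step 1 — (1 - t) = 1 - 0.121 = 0.879
Step 2 — T = 191896 / 0.879 ≈ 218310 N (5 s.f.)

218310 N


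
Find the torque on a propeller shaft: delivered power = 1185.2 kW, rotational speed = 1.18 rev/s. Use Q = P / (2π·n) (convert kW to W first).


Formula: Q = P_W / (2 * pi * n)
Step 1 — P_W = 1185.2 kW * 1000 = 1185200.0 W
Step 2 — 2 * pi * n = 2 * pi * 1.18 = 7.414159
Step 3 — Q = 1185200.0 / 7.414159 ≈ 159860 N·m (5 s.f.)

159860 N·m


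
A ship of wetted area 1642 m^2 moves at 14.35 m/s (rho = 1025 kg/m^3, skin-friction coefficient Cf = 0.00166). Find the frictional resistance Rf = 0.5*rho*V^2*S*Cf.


Formula: Rf = 0.5 * rho * V^2 * S * Cf
Step 1 — V^2 = 14.35^2 = 205.9225
Step 2 — 0.5 * rho * V^2 = 0.5 * 1025 * 205.9225 = 105535.28125
Step 3 — Rf = 105535.28125 * 1642 * 0.00166 ≈ 287660 N (5 s.f.)

287660 N


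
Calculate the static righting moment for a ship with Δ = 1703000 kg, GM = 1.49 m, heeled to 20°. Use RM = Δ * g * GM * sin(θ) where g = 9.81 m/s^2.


Formula: GZ = GM * sin(theta); RM = disp * g * GZ
Step 1 — GZ = 1.49 * sin(20°) = 1.49 * 0.34202 = 0.50961 m
Step 2 — RM = 1703000 * 9.81 * 0.50961 ≈ 8513800 N·m (5 s.f.)

8513800 N·m


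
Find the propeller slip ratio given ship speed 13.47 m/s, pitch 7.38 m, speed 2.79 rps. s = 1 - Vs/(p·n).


Formula: s = 1 - Vs / (p * n)
Step 1 — p * n = 7.38 * 2.79 = 20.5902
Step 2 — Vs / (p*n) = 13.47 / 20.5902 = 0.654195 (6 d.p.)
Step 3 — s = 1 - 0.654195 = 0.345805

0.345805


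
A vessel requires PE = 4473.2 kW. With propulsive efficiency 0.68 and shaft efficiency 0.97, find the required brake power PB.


Formula: PB = PE / (eta_D * eta_S)
Step 1 — combined efficiency = eta_D * eta_S = 0.68 * 0.97 = 0.6596
Step 2 — PB = 4473.2 / 0.6596 ≈ 6781.7 kW (5 s.f.)

6781.7 kW


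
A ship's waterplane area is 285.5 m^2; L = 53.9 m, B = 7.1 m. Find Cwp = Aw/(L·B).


Formula: Cwp = Aw / (L * B)
Step 1 — L * B = 53.9 * 7.1 = 382.69 m^2
Step 2 — Cwp = 285.5 / 382.69 ≈ 0.74603 (5 s.f.)

0.74603


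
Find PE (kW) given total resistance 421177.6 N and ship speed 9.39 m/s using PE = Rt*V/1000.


Formula: PE = Rt * V / 1000 (kW)
Step 1 — PE (W) = 421177.6 * 9.39 = 3954857.664 W
Step 2 — PE (kW) = 3954857.664 / 1000 ≈ 3954.9 kW (5 s.f.)

3954.9 kW


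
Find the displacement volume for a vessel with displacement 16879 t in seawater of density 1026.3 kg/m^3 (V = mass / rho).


Formula: V = mass / rho
Step 1 — convert tonnes to kg: 16879 t * 1000 = 16879000 kg
Step 2 — V = 16879000 / 1026.3 ≈ 16446 m^3 (5 s.f.)

16446 m^3


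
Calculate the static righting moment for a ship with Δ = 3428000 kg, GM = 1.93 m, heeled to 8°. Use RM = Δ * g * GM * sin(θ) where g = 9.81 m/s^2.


Formula: GZ = GM * sin(theta); RM = disp * g * GZ
Step 1 — GZ = 1.93 * sin(8°) = 1.93 * 0.139173 = 0.268604 m
Step 2 — RM = 3428000 * 9.81 * 0.268604 ≈ 9032800 N·m (5 s.f.)

9032800 N·m


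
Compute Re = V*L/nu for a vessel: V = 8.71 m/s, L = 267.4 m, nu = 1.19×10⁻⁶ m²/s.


Formula: Re = V * L / nu
Step 1 — V * L = 8.71 * 267.4 = 2329.054 m^2/s
Step 2 — Re = 2329.054 / 1.19e-6 = 1.96e+09

1.96e+09


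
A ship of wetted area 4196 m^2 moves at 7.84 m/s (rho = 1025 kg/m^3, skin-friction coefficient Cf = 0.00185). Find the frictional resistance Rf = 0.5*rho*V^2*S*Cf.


Formula: Rf = 0.5 * rho * V^2 * S * Cf
Step 1 — V^2 = 7.84^2 = 61.4656
Step 2 — 0.5 * rho * V^2 = 0.5 * 1025 * 61.4656 = 31501.12
Step 3 — Rf = 31501.12 * 4196 * 0.00185 ≈ 244530 N (5 s.f.)

244530 N


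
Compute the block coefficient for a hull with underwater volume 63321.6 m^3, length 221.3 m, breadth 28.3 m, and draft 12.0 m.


Formula: Cb = V / (L * B * T)
Step 1 — L * B * T = 221.3 * 28.3 * 12.0 = 75153.48 m^3
Step 2 — Cb = 63321.6 / 75153.48 ≈ 0.84256 (5 s.f.)

0.84256


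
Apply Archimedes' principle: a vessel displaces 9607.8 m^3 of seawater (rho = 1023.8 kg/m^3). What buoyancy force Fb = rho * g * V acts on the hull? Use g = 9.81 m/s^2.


Formula: Fb = rho * g * V
Substituting: Fb = 1023.8 * 9.81 * 9607.8
Intermediate: 1023.8 * 9.81 = 10043.478
Result: Fb = 10043.478 * 9607.8 ≈ 96496000 N (5 s.f.)

96496000 N


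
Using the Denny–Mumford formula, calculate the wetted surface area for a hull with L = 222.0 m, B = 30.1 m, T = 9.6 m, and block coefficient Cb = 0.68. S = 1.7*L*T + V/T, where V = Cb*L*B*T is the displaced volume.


Formula: S = 1.7*L*T + V/T with V = Cb*L*B*T, i.e. S = L * (1.7*T + Cb*B)
Step 1 — 1.7*T = 1.7 * 9.6 = 16.32 m
Step 2 — Cb*B = 0.68 * 30.1 = 20.468 m
Step 3 — 1.7*T + Cb*B = 16.32 + 20.468 = 36.788 m
Step 4 — S = 222.0 * 36.788 ≈ 8166.9 m^2 (5 s.f.)

8166.9 m^2


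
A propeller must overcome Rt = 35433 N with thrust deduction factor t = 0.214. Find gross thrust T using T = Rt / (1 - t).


Formula: T = Rt / (1 - t)
Step 1 — (1 - t) = 1 - 0.214 = 0.786
Step 2 — T = 35433 / 0.786 ≈ 45080 N (5 s.f.)

45080 N


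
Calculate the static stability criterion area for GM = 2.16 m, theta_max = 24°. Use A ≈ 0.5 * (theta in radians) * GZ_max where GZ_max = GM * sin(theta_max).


Formula: GZ_max = GM * sin(theta); Area = 0.5 * theta_rad * GZ_max
Step 1 — GZ_max = 2.16 * sin(24°) = 2.16 * 0.406737 = 0.878552 m
Step 2 — theta_rad = 24 * pi/180 = 0.418879 rad
Step 3 — Area = 0.5 * 0.418879 * 0.878552 ≈ 0.18400 m·rad (5 s.f.)

0.18400 m·rad


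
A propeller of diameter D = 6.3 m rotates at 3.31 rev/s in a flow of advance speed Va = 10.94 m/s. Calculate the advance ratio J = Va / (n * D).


Formula: J = Va / (n * D)
Step 1 — n * D = 3.31 * 6.3 = 20.853
Step 2 — J = 10.94 / 20.853 ≈ 0.52462 (5 s.f.)

0.52462


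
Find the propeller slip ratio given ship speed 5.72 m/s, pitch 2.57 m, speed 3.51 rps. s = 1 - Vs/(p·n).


Formula: s = 1 - Vs / (p * n)
Step 1 — p * n = 2.57 * 3.51 = 9.0207
Step 2 — Vs / (p*n) = 5.72 / 9.0207 = 0.634097 (6 d.p.)
Step 3 — s = 1 - 0.634097 = 0.365903

0.365903


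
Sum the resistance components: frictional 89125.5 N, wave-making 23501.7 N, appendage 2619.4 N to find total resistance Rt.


Formula: Rt = Rf + Rw + Ra
Substituting: Rt = 89125.5 + 23501.7 + 2619.4
Result: Rt = 115246.6 N

115246.6 N


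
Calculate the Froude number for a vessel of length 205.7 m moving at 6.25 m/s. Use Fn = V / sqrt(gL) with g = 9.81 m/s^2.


Formula: Fn = V / sqrt(g * L)
Step 1 — g * L = 9.81 * 205.7 = 2017.917
Step 2 — sqrt(g * L) = sqrt(2017.917) = 44.921231
Step 3 — Fn = 6.25 / 44.921231 ≈ 0.13913 (5 s.f.)

0.13913


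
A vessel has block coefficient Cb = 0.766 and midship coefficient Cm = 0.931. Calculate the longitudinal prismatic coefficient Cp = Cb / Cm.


Formula: Cp = Cb / Cm
Substituting: Cp = 0.766 / 0.931
Result: Cp ≈ 0.82277 (5 s.f.)

0.82277


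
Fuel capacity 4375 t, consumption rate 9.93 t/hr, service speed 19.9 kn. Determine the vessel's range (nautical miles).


Formula: endurance = fuel / rate; range = endurance * speed
Step 1 — endurance = 4375 / 9.93 = 440.5841 hours
Step 2 — range = 440.5841 * 19.9 ≈ 8767.6 nautical miles (5 s.f.)

8767.6 NM


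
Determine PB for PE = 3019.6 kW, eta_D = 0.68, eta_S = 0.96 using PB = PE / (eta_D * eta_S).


Formula: PB = PE / (eta_D * eta_S)
Step 1 — combined efficiency = eta_D * eta_S = 0.68 * 0.96 = 0.6528
Step 2 — PB = 3019.6 / 0.6528 ≈ 4625.6 kW (5 s.f.)

4625.6 kW


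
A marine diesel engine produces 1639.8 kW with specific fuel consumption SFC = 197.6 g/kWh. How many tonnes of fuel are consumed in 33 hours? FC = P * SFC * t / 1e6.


Formula: FC (tonnes) = P * SFC * t / 1,000,000
Step 1 — P * SFC * t = 1639.8 * 197.6 * 33 = 10692807.84 g
Step 2 — FC (tonnes) = 10692807.84 / 1,000,000 ≈ 10.693 tonnes (5 s.f.)

10.693 tonnes


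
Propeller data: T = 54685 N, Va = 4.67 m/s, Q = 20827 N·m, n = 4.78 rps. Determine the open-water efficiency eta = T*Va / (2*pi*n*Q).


Formula: eta = T * Va / (2 * pi * n * Q)
Step 1 — numerator = T * Va = 54685 * 4.67 = 255378.95
Step 2 — 2 * pi * n = 2 * pi * 4.78 = 30.033626
Step 3 — denominator = 30.033626 * 20827 = 625510.33
Step 4 — eta = 255378.95 / 625510.33 ≈ 0.40827 (5 s.f.)

0.40827


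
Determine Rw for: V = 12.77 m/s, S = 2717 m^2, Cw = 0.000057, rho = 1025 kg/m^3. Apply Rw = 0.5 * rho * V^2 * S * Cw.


Formula: Rw = 0.5 * rho * V^2 * S * Cw
Step 1 — V^2 = 12.77^2 = 163.0729
Step 2 — 0.5 * rho * V^2 = 0.5 * 1025 * 163.0729 = 83574.86125
Step 3 — Rw = 83574.86125 * 2717 * 0.000057 ≈ 12943 N (5 s.f.)

12943 N


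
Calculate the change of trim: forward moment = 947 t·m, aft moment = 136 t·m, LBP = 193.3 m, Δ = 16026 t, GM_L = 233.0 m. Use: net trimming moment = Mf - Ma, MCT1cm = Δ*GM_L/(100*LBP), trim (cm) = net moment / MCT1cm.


Formula: net trimming moment = Mf - Ma; MCT1cm = Δ*GM_L/(100*LBP); trim = net moment / MCT1cm
Step 1 — net trimming moment = 947 - 136 = 811 t·m
Step 2 — MCT1cm = 16026 * 233.0 / (100 * 193.3) = 193.1742 t·m/cm
Step 3 — trim = 811 / 193.1742 ≈ 4.1983 cm (5 s.f.)

4.1983 cm


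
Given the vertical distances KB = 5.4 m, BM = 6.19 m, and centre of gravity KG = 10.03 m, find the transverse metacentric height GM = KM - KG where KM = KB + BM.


Formula: GM = KB + BM - KG
Step 1 — KM = KB + BM = 5.4 + 6.19 = 11.59 m
Step 2 — GM = KM - KG = 11.59 - 10.03 = 1.56 m

1.56 m


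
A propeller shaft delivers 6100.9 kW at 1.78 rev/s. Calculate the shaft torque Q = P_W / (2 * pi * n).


Formula: Q = P_W / (2 * pi * n)
Step 1 — P_W = 6100.9 kW * 1000 = 6100900.0 W
Step 2 — 2 * pi * n = 2 * pi * 1.78 = 11.18407
Step 3 — Q = 6100900.0 / 11.18407 ≈ 545500 N·m (5 s.f.)

545500 N·m


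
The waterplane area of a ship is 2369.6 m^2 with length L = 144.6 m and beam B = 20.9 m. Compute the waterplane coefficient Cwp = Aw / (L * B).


Formula: Cwp = Aw / (L * B)
Step 1 — L * B = 144.6 * 20.9 = 3022.14 m^2
Step 2 — Cwp = 2369.6 / 3022.14 ≈ 0.78408 (5 s.f.)

0.78408


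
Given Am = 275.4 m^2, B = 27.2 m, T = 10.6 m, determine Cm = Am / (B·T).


Formula: Cm = Am / (B * T)
Step 1 — B * T = 27.2 * 10.6 = 288.32 m^2
Step 2 — Cm = 275.4 / 288.32 ≈ 0.95519 (5 s.f.)

0.95519


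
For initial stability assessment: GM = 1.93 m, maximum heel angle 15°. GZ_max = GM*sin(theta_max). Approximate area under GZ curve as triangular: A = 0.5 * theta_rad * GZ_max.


Formula: GZ_max = GM * sin(theta); Area = 0.5 * theta_rad * GZ_max
Step 1 — GZ_max = 1.93 * sin(15°) = 1.93 * 0.258819 = 0.499521 m
Step 2 — theta_rad = 15 * pi/180 = 0.261799 rad
Step 3 — Area = 0.5 * 0.261799 * 0.499521 ≈ 0.065387 m·rad (5 s.f.)

0.065387 m·rad


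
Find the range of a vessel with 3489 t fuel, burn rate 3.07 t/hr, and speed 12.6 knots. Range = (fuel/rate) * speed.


Formula: endurance = fuel / rate; range = endurance * speed
Step 1 — endurance = 3489 / 3.07 = 1136.4821 hours
Step 2 — range = 1136.4821 * 12.6 ≈ 14320 nautical miles (5 s.f.)

14320 NM


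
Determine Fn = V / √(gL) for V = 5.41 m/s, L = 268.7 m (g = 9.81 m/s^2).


Formula: Fn = V / sqrt(g * L)
Step 1 — g * L = 9.81 * 268.7 = 2635.947
Step 2 — sqrt(g * L) = sqrt(2635.947) = 51.341474
Step 3 — Fn = 5.41 / 51.341474 ≈ 0.10537 (5 s.f.)

0.10537


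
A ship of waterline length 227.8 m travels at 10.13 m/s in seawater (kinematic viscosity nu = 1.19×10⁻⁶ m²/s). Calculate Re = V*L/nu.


Formula: Re = V * L / nu
Step 1 — V * L = 10.13 * 227.8 = 2307.614 m^2/s
Step 2 — Re = 2307.614 / 1.19e-6 = 1.94e+09

1.94e+09


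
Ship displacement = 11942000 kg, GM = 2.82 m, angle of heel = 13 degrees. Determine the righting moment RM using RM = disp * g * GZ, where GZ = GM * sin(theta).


Formula: GZ = GM * sin(theta); RM = disp * g * GZ
Step 1 — GZ = 2.82 * sin(13°) = 2.82 * 0.224951 = 0.634362 m
Step 2 — RM = 11942000 * 9.81 * 0.634362 ≈ 74316000 N·m (5 s.f.)

74316000 N·m


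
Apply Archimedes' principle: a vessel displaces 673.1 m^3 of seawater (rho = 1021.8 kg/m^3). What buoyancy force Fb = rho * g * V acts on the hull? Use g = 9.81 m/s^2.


Formula: Fb = rho * g * V
Substituting: Fb = 1021.8 * 9.81 * 673.1
Intermediate: 1021.8 * 9.81 = 10023.858
Result: Fb = 10023.858 * 673.1 ≈ 6747100 N (5 s.f.)

6747100 N


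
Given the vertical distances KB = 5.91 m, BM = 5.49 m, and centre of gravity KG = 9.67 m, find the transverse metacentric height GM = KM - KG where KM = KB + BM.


Formula: GM = KB + BM - KG
Step 1 — KM = KB + BM = 5.91 + 5.49 = 11.4 m
Step 2 — GM = KM - KG = 11.4 - 9.67 = 1.73 m

1.73 m


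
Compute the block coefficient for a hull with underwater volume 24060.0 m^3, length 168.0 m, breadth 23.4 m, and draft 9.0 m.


Formula: Cb = V / (L * B * T)
Step 1 — L * B * T = 168.0 * 23.4 * 9.0 = 35380.8 m^3
Step 2 — Cb = 24060.0 / 35380.8 ≈ 0.68003 (5 s.f.)

0.68003


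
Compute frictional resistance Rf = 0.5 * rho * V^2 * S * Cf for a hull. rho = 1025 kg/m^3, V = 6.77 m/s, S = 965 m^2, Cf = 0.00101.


Formula: Rf = 0.5 * rho * V^2 * S * Cf
Step 1 — V^2 = 6.77^2 = 45.8329
Step 2 — 0.5 * rho * V^2 = 0.5 * 1025 * 45.8329 = 23489.36125
Step 3 — Rf = 23489.36125 * 965 * 0.00101 ≈ 22894 N (5 s.f.)

22894 N


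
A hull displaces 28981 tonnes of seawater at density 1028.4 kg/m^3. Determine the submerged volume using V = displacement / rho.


Formula: V = mass / rho
Step 1 — convert tonnes to kg: 28981 t * 1000 = 28981000 kg
Step 2 — V = 28981000 / 1028.4 ≈ 28181 m^3 (5 s.f.)

28181 m^3


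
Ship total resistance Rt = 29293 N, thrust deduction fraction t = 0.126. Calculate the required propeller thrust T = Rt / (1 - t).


Formula: T = Rt / (1 - t)
Step 1 — (1 - t) = 1 - 0.126 = 0.874
Step 2 — T = 29293 / 0.874 ≈ 33516 N (5 s.f.)

33516 N


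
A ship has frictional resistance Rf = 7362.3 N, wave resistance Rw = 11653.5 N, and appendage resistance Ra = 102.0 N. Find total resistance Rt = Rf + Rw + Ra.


Formula: Rt = Rf + Rw + Ra
Substituting: Rt = 7362.3 + 11653.5 + 102.0
Result: Rt = 19117.8 N

19117.8 N


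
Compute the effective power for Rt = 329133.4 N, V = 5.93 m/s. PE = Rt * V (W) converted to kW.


Formula: PE = Rt * V / 1000 (kW)
Step 1 — PE (W) = 329133.4 * 5.93 = 1951761.062 W
Step 2 — PE (kW) = 1951761.062 / 1000 ≈ 1951.8 kW (5 s.f.)

1951.8 kW


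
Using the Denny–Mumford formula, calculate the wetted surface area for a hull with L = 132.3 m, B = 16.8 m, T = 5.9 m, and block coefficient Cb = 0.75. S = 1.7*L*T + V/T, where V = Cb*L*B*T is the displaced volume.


Formula: S = 1.7*L*T + V/T with V = Cb*L*B*T, i.e. S = L * (1.7*T + Cb*B)
Step 1 — 1.7*T = 1.7 * 5.9 = 10.03 m
Step 2 — Cb*B = 0.75 * 16.8 = 12.6 m
Step 3 — 1.7*T + Cb*B = 10.03 + 12.6 = 22.63 m
Step 4 — S = 132.3 * 22.63 ≈ 2993.9 m^2 (5 s.f.)

2993.9 m^2


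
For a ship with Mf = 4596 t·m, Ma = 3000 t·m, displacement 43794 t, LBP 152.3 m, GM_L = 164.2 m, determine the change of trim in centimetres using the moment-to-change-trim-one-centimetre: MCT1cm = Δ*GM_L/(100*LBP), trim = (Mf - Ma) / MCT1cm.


Formula: net trimming moment = Mf - Ma; MCT1cm = Δ*GM_L/(100*LBP); trim = net moment / MCT1cm
Step 1 — net trimming moment = 4596 - 3000 = 1596 t·m
Step 2 — MCT1cm = 43794 * 164.2 / (100 * 152.3) = 472.1586 t·m/cm
Step 3 — trim = 1596 / 472.1586 ≈ 3.3802 cm (5 s.f.)

3.3802 cm


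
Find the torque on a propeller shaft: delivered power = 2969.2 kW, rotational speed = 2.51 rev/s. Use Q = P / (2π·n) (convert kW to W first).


Formula: Q = P_W / (2 * pi * n)
Step 1 — P_W = 2969.2 kW * 1000 = 2969200.0 W
Step 2 — 2 * pi * n = 2 * pi * 2.51 = 15.770795
Step 3 — Q = 2969200.0 / 15.770795 ≈ 188270 N·m (5 s.f.)

188270 N·m


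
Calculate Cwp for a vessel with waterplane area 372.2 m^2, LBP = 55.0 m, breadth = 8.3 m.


Formula: Cwp = Aw / (L * B)
Step 1 — L * B = 55.0 * 8.3 = 456.5 m^2
Step 2 — Cwp = 372.2 / 456.5 ≈ 0.81533 (5 s.f.)

0.81533


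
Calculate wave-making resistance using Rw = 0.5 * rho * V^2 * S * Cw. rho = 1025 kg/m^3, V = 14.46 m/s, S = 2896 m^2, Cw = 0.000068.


Formula: Rw = 0.5 * rho * V^2 * S * Cw
Step 1 — V^2 = 14.46^2 = 209.0916
Step 2 — 0.5 * rho * V^2 = 0.5 * 1025 * 209.0916 = 107159.445
Step 3 — Rw = 107159.445 * 2896 * 0.000068 ≈ 21103 N (5 s.f.)

21103 N


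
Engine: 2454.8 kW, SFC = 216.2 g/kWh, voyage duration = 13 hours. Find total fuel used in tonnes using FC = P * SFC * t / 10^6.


Formula: FC (tonnes) = P * SFC * t / 1,000,000
Step 1 — P * SFC * t = 2454.8 * 216.2 * 13 = 6899460.88 g
Step 2 — FC (tonnes) = 6899460.88 / 1,000,000 ≈ 6.8995 tonnes (5 s.f.)

6.8995 tonnes


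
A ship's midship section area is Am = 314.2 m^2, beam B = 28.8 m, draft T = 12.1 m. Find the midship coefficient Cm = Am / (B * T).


Formula: Cm = Am / (B * T)
Step 1 — B * T = 28.8 * 12.1 = 348.48 m^2
Step 2 — Cm = 314.2 / 348.48 ≈ 0.90163 (5 s.f.)

0.90163


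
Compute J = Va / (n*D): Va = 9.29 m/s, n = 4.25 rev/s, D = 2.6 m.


Formula: J = Va / (n * D)
Step 1 — n * D = 4.25 * 2.6 = 11.05
Step 2 — J = 9.29 / 11.05 ≈ 0.84072 (5 s.f.)

0.84072


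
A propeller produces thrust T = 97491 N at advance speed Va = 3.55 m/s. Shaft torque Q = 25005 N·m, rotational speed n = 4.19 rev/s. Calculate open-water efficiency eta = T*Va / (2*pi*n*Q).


Formula: eta = T * Va / (2 * pi * n * Q)
Step 1 — numerator = T * Va = 97491 * 3.55 = 346093.05
Step 2 — 2 * pi * n = 2 * pi * 4.19 = 26.326546
Step 3 — denominator = 26.326546 * 25005 = 658295.28
Step 4 — eta = 346093.05 / 658295.28 ≈ 0.52574 (5 s.f.)

0.52574


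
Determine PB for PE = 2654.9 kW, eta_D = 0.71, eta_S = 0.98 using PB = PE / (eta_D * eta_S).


Formula: PB = PE / (eta_D * eta_S)
Step 1 — combined efficiency = eta_D * eta_S = 0.71 * 0.98 = 0.6958
Step 2 — PB = 2654.9 / 0.6958 ≈ 3815.6 kW (5 s.f.)

3815.6 kW


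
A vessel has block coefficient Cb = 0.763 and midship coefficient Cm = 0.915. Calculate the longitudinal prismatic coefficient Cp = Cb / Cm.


Formula: Cp = Cb / Cm
Substituting: Cp = 0.763 / 0.915
Result: Cp ≈ 0.83388 (5 s.f.)

0.83388


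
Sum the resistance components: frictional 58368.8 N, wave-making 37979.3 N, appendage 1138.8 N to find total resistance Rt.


Formula: Rt = Rf + Rw + Ra
Substituting: Rt = 58368.8 + 37979.3 + 1138.8
Result: Rt = 97486.9 N

97486.9 N


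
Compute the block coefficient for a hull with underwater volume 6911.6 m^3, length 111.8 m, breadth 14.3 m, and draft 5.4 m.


Formula: Cb = V / (L * B * T)
Step 1 — L * B * T = 111.8 * 14.3 * 5.4 = 8633.196 m^3
Step 2 — Cb = 6911.6 / 8633.196 ≈ 0.80058 (5 s.f.)

0.80058


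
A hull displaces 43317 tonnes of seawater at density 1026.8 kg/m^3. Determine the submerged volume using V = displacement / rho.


Formula: V = mass / rho
Step 1 — convert tonnes to kg: 43317 t * 1000 = 43317000 kg
Step 2 — V = 43317000 / 1026.8 ≈ 42186 m^3 (5 s.f.)

42186 m^3


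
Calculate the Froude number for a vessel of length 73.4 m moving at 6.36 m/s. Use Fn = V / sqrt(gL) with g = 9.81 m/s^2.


Formula: Fn = V / sqrt(g * L)
Step 1 — g * L = 9.81 * 73.4 = 720.054
Step 2 — sqrt(g * L) = sqrt(720.054) = 26.833822
Step 3 — Fn = 6.36 / 26.833822 ≈ 0.23701 (5 s.f.)

0.23701


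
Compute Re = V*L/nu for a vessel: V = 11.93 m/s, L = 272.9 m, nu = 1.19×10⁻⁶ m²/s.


Formula: Re = V * L / nu
Step 1 — V * L = 11.93 * 272.9 = 3255.697 m^2/s
Step 2 — Re = 3255.697 / 1.19e-6 = 2.74e+09

2.74e+09


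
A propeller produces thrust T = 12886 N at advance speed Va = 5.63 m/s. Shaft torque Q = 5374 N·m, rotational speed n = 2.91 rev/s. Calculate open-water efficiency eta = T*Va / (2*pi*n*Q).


Formula: eta = T * Va / (2 * pi * n * Q)
Step 1 — numerator = T * Va = 12886 * 5.63 = 72548.18
Step 2 — 2 * pi * n = 2 * pi * 2.91 = 18.284069
Step 3 — denominator = 18.284069 * 5374 = 98258.59
Step 4 — eta = 72548.18 / 98258.59 ≈ 0.73834 (5 s.f.)

0.73834


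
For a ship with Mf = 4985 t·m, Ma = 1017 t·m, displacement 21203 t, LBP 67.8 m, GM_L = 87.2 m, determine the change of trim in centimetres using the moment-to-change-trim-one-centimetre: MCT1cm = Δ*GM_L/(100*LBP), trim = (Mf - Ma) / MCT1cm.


Formula: net trimming moment = Mf - Ma; MCT1cm = Δ*GM_L/(100*LBP); trim = net moment / MCT1cm
Step 1 — net trimming moment = 4985 - 1017 = 3968 t·m
Step 2 — MCT1cm = 21203 * 87.2 / (100 * 67.8) = 272.6994 t·m/cm
Step 3 — trim = 3968 / 272.6994 ≈ 14.551 cm (5 s.f.)

14.551 cm


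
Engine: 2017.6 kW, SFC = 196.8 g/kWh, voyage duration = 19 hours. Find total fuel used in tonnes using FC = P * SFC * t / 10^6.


Formula: FC (tonnes) = P * SFC * t / 1,000,000
Step 1 — P * SFC * t = 2017.6 * 196.8 * 19 = 7544209.92 g
Step 2 — FC (tonnes) = 7544209.92 / 1,000,000 ≈ 7.5442 tonnes (5 s.f.)

7.5442 tonnes


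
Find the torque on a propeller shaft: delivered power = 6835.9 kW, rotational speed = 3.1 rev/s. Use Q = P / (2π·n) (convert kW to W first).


Formula: Q = P_W / (2 * pi * n)
Step 1 — P_W = 6835.9 kW * 1000 = 6835900.0 W
Step 2 — 2 * pi * n = 2 * pi * 3.1 = 19.477874
Step 3 — Q = 6835900.0 / 19.477874 ≈ 350960 N·m (5 s.f.)

350960 N·m


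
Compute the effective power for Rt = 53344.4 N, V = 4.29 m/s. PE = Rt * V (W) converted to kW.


Formula: PE = Rt * V / 1000 (kW)
Step 1 — PE (W) = 53344.4 * 4.29 = 228847.476 W
Step 2 — PE (kW) = 228847.476 / 1000 ≈ 228.85 kW (5 s.f.)

228.85 kW


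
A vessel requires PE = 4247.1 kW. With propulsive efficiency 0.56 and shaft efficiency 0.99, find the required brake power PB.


Formula: PB = PE / (eta_D * eta_S)
Step 1 — combined efficiency = eta_D * eta_S = 0.56 * 0.99 = 0.5544
Step 2 — PB = 4247.1 / 0.5544 ≈ 7660.7 kW (5 s.f.)

7660.7 kW


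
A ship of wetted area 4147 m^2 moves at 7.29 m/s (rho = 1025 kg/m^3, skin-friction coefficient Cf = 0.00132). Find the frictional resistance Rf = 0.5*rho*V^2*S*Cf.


Formula: Rf = 0.5 * rho * V^2 * S * Cf
Step 1 — V^2 = 7.29^2 = 53.1441
Step 2 — 0.5 * rho * V^2 = 0.5 * 1025 * 53.1441 = 27236.35125
Step 3 — Rf = 27236.35125 * 4147 * 0.00132 ≈ 149090 N (5 s.f.)

149090 N


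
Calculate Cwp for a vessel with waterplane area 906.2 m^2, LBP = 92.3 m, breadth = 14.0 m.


Formula: Cwp = Aw / (L * B)
Step 1 — L * B = 92.3 * 14.0 = 1292.2 m^2
Step 2 — Cwp = 906.2 / 1292.2 ≈ 0.70128 (5 s.f.)

0.70128


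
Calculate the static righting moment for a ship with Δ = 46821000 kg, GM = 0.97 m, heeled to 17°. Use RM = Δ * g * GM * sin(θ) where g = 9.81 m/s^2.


Formula: GZ = GM * sin(theta); RM = disp * g * GZ
Step 1 — GZ = 0.97 * sin(17°) = 0.97 * 0.292372 = 0.283601 m
Step 2 — RM = 46821000 * 9.81 * 0.283601 ≈ 130260000 N·m (5 s.f.)

130260000 N·m


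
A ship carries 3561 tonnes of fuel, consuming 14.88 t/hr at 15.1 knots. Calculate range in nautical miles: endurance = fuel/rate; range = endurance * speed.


Formula: endurance = fuel / rate; range = endurance * speed
Step 1 — endurance = 3561 / 14.88 = 239.3145 hours
Step 2 — range = 239.3145 * 15.1 ≈ 3613.6 nautical miles (5 s.f.)

3613.6 NM


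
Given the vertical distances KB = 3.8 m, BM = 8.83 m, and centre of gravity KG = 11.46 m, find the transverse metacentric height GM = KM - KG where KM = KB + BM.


Formula: GM = KB + BM - KG
Step 1 — KM = KB + BM = 3.8 + 8.83 = 12.63 m
Step 2 — GM = KM - KG = 12.63 - 11.46 = 1.17 m

1.17 m


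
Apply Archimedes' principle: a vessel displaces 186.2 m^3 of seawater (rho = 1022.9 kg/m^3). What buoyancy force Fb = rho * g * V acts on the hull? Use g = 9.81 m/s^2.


Formula: Fb = rho * g * V
Substituting: Fb = 1022.9 * 9.81 * 186.2
Intermediate: 1022.9 * 9.81 = 10034.649
Result: Fb = 10034.649 * 186.2 ≈ 1868500 N (5 s.f.)

1868500 N


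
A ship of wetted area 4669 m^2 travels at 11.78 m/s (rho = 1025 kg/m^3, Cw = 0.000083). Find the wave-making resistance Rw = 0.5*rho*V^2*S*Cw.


Formula: Rw = 0.5 * rho * V^2 * S * Cw
Step 1 — V^2 = 11.78^2 = 138.7684
Step 2 — 0.5 * rho * V^2 = 0.5 * 1025 * 138.7684 = 71118.805
Step 3 — Rw = 71118.805 * 4669 * 0.000083 ≈ 27560 N (5 s.f.)

27560 N


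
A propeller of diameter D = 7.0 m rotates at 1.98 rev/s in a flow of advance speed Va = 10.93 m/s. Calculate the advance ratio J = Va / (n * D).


Formula: J = Va / (n * D)
Step 1 — n * D = 1.98 * 7.0 = 13.86
Step 2 — J = 10.93 / 13.86 ≈ 0.78860 (5 s.f.)

0.78860


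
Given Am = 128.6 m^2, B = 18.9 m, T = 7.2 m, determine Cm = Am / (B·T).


Formula: Cm = Am / (B * T)
Step 1 — B * T = 18.9 * 7.2 = 136.08 m^2
Step 2 — Cm = 128.6 / 136.08 ≈ 0.94503 (5 s.f.)

0.94503


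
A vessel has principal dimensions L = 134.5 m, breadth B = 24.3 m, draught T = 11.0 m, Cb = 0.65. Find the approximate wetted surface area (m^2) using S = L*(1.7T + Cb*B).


Formula: S = 1.7*L*T + V/T with V = Cb*L*B*T, i.e. S = L * (1.7*T + Cb*B)
Step 1 — 1.7*T = 1.7 * 11.0 = 18.7 m
Step 2 — Cb*B = 0.65 * 24.3 = 15.795 m
Step 3 — 1.7*T + Cb*B = 18.7 + 15.795 = 34.495 m
Step 4 — S = 134.5 * 34.495 ≈ 4639.6 m^2 (5 s.f.)

4639.6 m^2


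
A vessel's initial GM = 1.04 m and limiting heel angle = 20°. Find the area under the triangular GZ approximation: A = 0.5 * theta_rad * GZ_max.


Formula: GZ_max = GM * sin(theta); Area = 0.5 * theta_rad * GZ_max
Step 1 — GZ_max = 1.04 * sin(20°) = 1.04 * 0.34202 = 0.355701 m
Step 2 — theta_rad = 20 * pi/180 = 0.349066 rad
Step 3 — Area = 0.5 * 0.349066 * 0.355701 ≈ 0.062082 m·rad (5 s.f.)

0.062082 m·rad


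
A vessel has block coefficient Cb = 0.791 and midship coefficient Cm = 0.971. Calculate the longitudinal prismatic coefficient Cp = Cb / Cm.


Formula: Cp = Cb / Cm
Substituting: Cp = 0.791 / 0.971
Result: Cp ≈ 0.81462 (5 s.f.)

0.81462


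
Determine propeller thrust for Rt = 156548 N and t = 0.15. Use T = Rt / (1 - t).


Formula: T = Rt / (1 - t)
Step 1 — (1 - t) = 1 - 0.15 = 0.85
Step 2 — T = 156548 / 0.85 ≈ 184170 N (5 s.f.)

184170 N


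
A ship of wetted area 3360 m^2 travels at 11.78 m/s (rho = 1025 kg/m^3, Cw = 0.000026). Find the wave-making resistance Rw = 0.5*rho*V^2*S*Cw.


Formula: Rw = 0.5 * rho * V^2 * S * Cw
Step 1 — V^2 = 11.78^2 = 138.7684
Step 2 — 0.5 * rho * V^2 = 0.5 * 1025 * 138.7684 = 71118.805
Step 3 — Rw = 71118.805 * 3360 * 0.000026 ≈ 6212.9 N (5 s.f.)

6212.9 N


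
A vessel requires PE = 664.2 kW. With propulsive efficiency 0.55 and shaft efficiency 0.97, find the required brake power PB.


Formula: PB = PE / (eta_D * eta_S)
Step 1 — combined efficiency = eta_D * eta_S = 0.55 * 0.97 = 0.5335
Step 2 — PB = 664.2 / 0.5335 ≈ 1245.0 kW (5 s.f.)

1245.0 kW


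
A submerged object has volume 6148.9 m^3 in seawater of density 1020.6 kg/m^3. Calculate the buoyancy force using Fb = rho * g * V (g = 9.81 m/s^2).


Formula: Fb = rho * g * V
Substituting: Fb = 1020.6 * 9.81 * 6148.9
Intermediate: 1020.6 * 9.81 = 10012.086
Result: Fb = 10012.086 * 6148.9 ≈ 61563000 N (5 s.f.)

61563000 N
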